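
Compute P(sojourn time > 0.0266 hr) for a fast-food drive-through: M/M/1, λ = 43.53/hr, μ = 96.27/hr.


W ~ Exponential(μ−λ) for M/M/1.
μ − λ = 96.27 − 43.53 = 52.7400
P(W > t) = e^{−(μ−λ)t} = e^{−1.4029} = 0.245887

Final: 0.245887


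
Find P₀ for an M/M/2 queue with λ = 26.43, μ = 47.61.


a = λ/μ = 26.43/47.61 = 0.5551; ρ = a/c = 0.2776
Σ_{k=0}^{1} a^k/k! (terms k=0..1) = 1.00000 + 0.55514 = 1.55514
Tail: a^2/(2!(1−ρ)) = 0.30818/(2·0.7224) = 0.21329
P₀ = 1/(1.55514 + 0.21329) = 1/1.76843 = 0.565475

Final: 0.565475


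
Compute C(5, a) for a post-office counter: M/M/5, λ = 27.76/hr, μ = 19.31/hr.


a = λ/μ = 1.4376; ρ = a/5 = 0.2875
P₀ = 0.237197 (from M/M/c formula)
C(c,a) = [a^c/(c!(1−ρ))]·P₀ = [6.14025/(120·0.7125)]·0.237197
= 0.07182·0.237197 = 0.017035

Final: 0.017035


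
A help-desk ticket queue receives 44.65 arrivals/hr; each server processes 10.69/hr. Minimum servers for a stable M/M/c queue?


Stability requires cμ > λ ⇔ c > λ/μ.
λ/μ = 44.65/10.69 = 4.1768
Minimum integer c = ⌊4.1768⌋ + 1 = 5
Check: 5·10.69 = 53.45 > 44.65, while 4·10.69 = 42.76 ≤ 44.65

Final: 5 servers


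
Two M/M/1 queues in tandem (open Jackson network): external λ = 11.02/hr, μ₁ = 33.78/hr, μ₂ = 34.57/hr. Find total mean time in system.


Each node sees arrival rate λ = 11.02/hr (tandem ⇒ throughput preserved).
W₁ = 1/(μ₁−λ) = 1/(33.78−11.02) = 0.04394 hr
W₂ = 1/(μ₂−λ) = 1/(34.57−11.02) = 0.04246 hr
W_total = W₁ + W₂ = 0.04394 + 0.04246 = 0.08640 hr

Final: 0.08640 hr


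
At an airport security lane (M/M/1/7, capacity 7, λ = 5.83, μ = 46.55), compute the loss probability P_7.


ρ = λ/μ = 5.83/46.55 = 0.1252
P_K = (1−ρ)ρ^K/(1−ρ^(K+1)) = (0.8748·0.0000004833)/(1 − 0.00000006053)
= 0.0000004228/1.000000 = 0.0000004228

Final: 0.0000004228


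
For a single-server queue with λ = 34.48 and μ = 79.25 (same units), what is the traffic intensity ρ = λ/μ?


ρ = λ/μ = 34.48/79.25 = 0.4351

Final: 0.4351


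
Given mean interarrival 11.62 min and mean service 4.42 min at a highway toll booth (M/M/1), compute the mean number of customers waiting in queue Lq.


λ = 60/11.62 = 5.1635 /hr
μ = 60/4.42 = 13.5747 /hr
ρ = λ/μ = 5.1635/13.5747 = 0.3804
Lq = ρ²/(1−ρ) = 0.1447/0.6196 = 0.2335

Final: 0.2335


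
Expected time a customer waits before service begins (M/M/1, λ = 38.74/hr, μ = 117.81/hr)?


ρ = 38.74/117.81 = 0.3288
Wq = ρ/(μ−λ) = 0.3288/(117.81 − 38.74) = 0.3288/79.07 = 0.004159 hr

Final: 0.004159 hr


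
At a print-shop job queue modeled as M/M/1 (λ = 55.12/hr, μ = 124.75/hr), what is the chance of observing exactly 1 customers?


ρ = 55.12/124.75 = 0.4418
P_n = (1−ρ)·ρ^n = (1 − 0.4418)·0.4418^1 = 0.5582·0.441844 = 0.246618

Final: 0.246618


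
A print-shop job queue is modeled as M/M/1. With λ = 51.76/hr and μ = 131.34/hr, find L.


ρ = λ/μ = 51.76/131.34 = 0.3941
L = ρ/(1−ρ) = 0.3941/(1 − 0.3941) = 0.3941/0.6059 = 0.6504

Final: 0.6504


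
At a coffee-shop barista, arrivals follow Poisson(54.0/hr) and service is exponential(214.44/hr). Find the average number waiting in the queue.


ρ = 54.0/214.44 = 0.2518
Lq = ρ²/(1−ρ) = 0.06341/0.7482 = 0.08476

Final: 0.08476


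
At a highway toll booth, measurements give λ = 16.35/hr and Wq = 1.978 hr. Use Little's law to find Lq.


Lq = λWq = 16.35·1.978 = 32.3403

Final: 32.3403


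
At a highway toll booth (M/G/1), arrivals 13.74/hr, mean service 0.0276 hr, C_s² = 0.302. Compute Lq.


ρ = λ·E[S] = 13.74·0.0276 = 0.3792
Lq = ρ²(1+C_s²)/(2(1−ρ)) = 0.1438·(1+0.302)/(2·0.6208)
= 0.1438·1.3020/1.2416 = 0.15081

Final: 0.15081


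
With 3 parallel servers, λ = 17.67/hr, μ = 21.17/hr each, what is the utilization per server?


ρ = λ/(cμ) = 17.67/(3·21.17) = 17.67/63.51 = 0.2782

Final: 0.2782


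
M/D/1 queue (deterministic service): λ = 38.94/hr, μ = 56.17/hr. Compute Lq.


ρ = 38.94/56.17 = 0.6933
M/D/1: Lq = ρ²/(2(1−ρ)) = 0.4806/(2·0.3067) = 0.78338

Final: 0.78338


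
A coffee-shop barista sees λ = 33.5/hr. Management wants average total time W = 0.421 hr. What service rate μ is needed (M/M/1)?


W = 1/(μ−λ) ⇒ μ − λ = 1/W = 1/0.421 = 2.3753
μ = λ + 1/W = 33.5 + 2.3753 = 35.8753 per hr

Final: 35.8753 /hr


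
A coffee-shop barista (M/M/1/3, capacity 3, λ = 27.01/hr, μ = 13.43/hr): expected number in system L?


ρ = 27.01/13.43 = 2.0112
L = ρ[1 − (K+1)ρ^K + Kρ^(K+1)] / [(1−ρ)(1−ρ^(K+1))]
Numerator: 2.0112·(1 − 4·8.134778 + 3·16.360414) = 35.280186
Denominator: (-1.0112)·(-15.360414) = 15.531975
L = 35.280186/15.531975 = 2.2715

Final: 2.2715


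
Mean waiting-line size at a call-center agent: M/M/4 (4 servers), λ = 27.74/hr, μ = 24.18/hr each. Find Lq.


a = λ/μ = 1.1472; ρ = a/4 = 0.2868
P₀ = 0.316641
Lq = P₀·a^c·ρ / (c!·(1−ρ)²) = 0.316641·1.73221·0.2868/(24·0.50864)
= 0.01289

Final: 0.01289


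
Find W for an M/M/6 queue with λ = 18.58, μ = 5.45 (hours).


a = 3.4092; ρ = 0.5682; P₀ = 0.031908
Lq = P₀·a^c·ρ/(c!(1−ρ)²) = 0.21202
Wq = Lq/λ = 0.21202/18.58 = 0.01141 hr
W = Wq + 1/μ = 0.01141 + 0.18349 = 0.19490 hr

Final: 0.19490 hr


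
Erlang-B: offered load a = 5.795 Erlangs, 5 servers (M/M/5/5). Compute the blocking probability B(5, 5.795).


B(c,a) = (a^c/c!) / Σ_{k=0}^{c} a^k/k!
a^5/5! = 54.461043
Σ terms (k=0..5): 1.00000 + 5.79500 + 16.79101 + 32.43464 + 46.98968 + 54.46104 = 157.471378
B = 54.461043/157.471378 = 0.345847

Final: 0.345847


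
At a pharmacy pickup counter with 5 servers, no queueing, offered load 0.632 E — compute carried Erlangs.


B(5,0.632) = 0.0004466 (Erlang-B)
Carried load = a(1 − B) = 0.632·(1 − 0.0004466) = 0.632·0.999553 = 0.6317 E

Final: 0.6317 Erlangs


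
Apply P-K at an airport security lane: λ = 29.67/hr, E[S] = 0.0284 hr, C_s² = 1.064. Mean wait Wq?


ρ = λ·E[S] = 29.67·0.0284 = 0.8426
E[S²] = E[S]²(1+C_s²) = 0.0284²·(1+1.064) = 0.001665
Wq = λ·E[S²]/(2(1−ρ)) = 29.67·0.001665/(2·0.1574) = 0.15693 hr

Final: 0.15693 hr


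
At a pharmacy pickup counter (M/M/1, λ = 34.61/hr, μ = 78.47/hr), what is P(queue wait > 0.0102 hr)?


ρ = 34.61/78.47 = 0.4411
P(Wq > t) = ρ·e^{−(μ−λ)t} = 0.4411·e^{−0.4474}
= 0.4411·0.639306 = 0.281973

Final: 0.281973


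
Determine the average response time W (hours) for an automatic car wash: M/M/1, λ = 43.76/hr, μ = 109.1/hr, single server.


W = 1/(μ−λ) = 1/(109.1 − 43.76) = 1/65.34 = 0.01530 hr

Final: 0.01530 hr


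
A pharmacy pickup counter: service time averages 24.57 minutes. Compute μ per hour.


μ = 1/(service time) in consistent units.
1 hour = 60 min, so μ = 60/24.57 = 2.4420 per hour

Final: 2.4420 /hr


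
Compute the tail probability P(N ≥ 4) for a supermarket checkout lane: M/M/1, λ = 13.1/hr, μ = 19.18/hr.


ρ = 13.1/19.18 = 0.6830
P(N ≥ n) = ρ^n = 0.6830^4 = 0.217616

Final: 0.217616


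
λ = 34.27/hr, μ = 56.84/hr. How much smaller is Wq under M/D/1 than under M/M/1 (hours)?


ρ = 34.27/56.84 = 0.6029
Wq(M/M/1) = ρ/(μ−λ) = 0.6029/22.57 = 0.02671 hr
Wq(M/D/1) = ρ/(2(μ−λ)) = 0.01336 hr
Savings = 0.02671 − 0.01336 = 0.01336 hr

Final: 0.01336 hr


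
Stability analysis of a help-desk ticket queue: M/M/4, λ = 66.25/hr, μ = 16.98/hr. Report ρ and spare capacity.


Total capacity cμ = 4·16.98 = 67.92/hr
ρ = λ/(cμ) = 66.25/67.92 = 0.9754
Stable ⇔ ρ < 1: YES
Spare capacity = cμ − λ = 67.92 − 66.25 = 1.67/hr

Final: ρ = 0.9754; stable; margin = 1.67/hr


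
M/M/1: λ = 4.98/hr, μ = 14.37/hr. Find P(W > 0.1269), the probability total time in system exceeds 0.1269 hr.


W ~ Exponential(μ−λ) for M/M/1.
μ − λ = 14.37 − 4.98 = 9.3900
P(W > t) = e^{−(μ−λ)t} = e^{−1.1916} = 0.303738

Final: 0.303738


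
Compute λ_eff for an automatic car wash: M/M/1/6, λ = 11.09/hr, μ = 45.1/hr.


ρ = 0.2459; P_K = (1−ρ)ρ^6/(1−ρ^7) = 0.0001667
λ_eff = λ(1 − P_K) = 11.09·(1 − 0.0001667) = 11.09·0.999833 = 11.0882 /hr

Final: 11.0882 /hr


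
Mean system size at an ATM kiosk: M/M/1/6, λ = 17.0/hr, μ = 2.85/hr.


ρ = 17.0/2.85 = 5.9649
L = ρ[1 − (K+1)ρ^K + Kρ^(K+1)] / [(1−ρ)(1−ρ^(K+1))]
Numerator: 5.9649·(1 − 7·45042.695087 + 6·268675.725080) = 7735038.681679
Denominator: (-4.9649)·(-268674.725080) = 1333946.442062
L = 7735038.681679/1333946.442062 = 5.7986

Final: 5.7986


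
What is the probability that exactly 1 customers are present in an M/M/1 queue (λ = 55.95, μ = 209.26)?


ρ = 55.95/209.26 = 0.2674
P_n = (1−ρ)·ρ^n = (1 − 0.2674)·0.2674^1 = 0.7326·0.267371 = 0.195884

Final: 0.195884


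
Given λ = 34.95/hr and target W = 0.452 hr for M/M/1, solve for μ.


W = 1/(μ−λ) ⇒ μ − λ = 1/W = 1/0.452 = 2.2124
μ = λ + 1/W = 34.95 + 2.2124 = 37.1624 per hr

Final: 37.1624 /hr


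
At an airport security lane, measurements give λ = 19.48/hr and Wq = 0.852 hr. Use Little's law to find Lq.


Lq = λWq = 19.48·0.852 = 16.5970

Final: 16.5970


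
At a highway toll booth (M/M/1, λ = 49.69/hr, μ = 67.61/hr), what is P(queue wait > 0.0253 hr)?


ρ = 49.69/67.61 = 0.7350
P(Wq > t) = ρ·e^{−(μ−λ)t} = 0.7350·e^{−0.4534}
= 0.7350·0.635479 = 0.467046

Final: 0.467046


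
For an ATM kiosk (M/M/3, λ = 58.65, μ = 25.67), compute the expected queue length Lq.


a = λ/μ = 2.2848; ρ = a/3 = 0.7616
P₀ = 0.070261
Lq = P₀·a^c·ρ / (c!·(1−ρ)²) = 0.070261·11.92687·0.7616/(6·0.05684)
= 1.87137

Final: 1.87137


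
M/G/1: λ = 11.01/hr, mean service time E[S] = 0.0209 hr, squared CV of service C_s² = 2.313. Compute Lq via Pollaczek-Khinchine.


ρ = λ·E[S] = 11.01·0.0209 = 0.2301
Lq = ρ²(1+C_s²)/(2(1−ρ)) = 0.05295·(1+2.313)/(2·0.7699)
= 0.05295·3.3130/1.5398 = 0.11393

Final: 0.11393


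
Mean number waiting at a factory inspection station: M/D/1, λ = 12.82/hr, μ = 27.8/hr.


ρ = 12.82/27.8 = 0.4612
M/D/1: Lq = ρ²/(2(1−ρ)) = 0.2127/(2·0.5388) = 0.19733

Final: 0.19733


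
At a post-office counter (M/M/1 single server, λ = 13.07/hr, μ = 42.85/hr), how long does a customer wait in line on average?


ρ = 13.07/42.85 = 0.3050
Wq = ρ/(μ−λ) = 0.3050/(42.85 − 13.07) = 0.3050/29.78 = 0.01024 hr

Final: 0.01024 hr


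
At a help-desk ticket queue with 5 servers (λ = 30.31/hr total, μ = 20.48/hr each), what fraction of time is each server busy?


ρ = λ/(cμ) = 30.31/(5·20.48) = 30.31/102.40 = 0.2960

Final: 0.2960


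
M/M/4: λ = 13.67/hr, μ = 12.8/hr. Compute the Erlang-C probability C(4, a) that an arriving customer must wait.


a = λ/μ = 1.0680; ρ = a/4 = 0.2670
P₀ = 0.343029 (from M/M/c formula)
C(c,a) = [a^c/(c!(1−ρ))]·P₀ = [1.30087/(24·0.7330)]·0.343029
= 0.07395·0.343029 = 0.025366

Final: 0.025366


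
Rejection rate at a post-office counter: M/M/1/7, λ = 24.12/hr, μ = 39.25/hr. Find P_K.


ρ = λ/μ = 24.12/39.25 = 0.6145
P_K = (1−ρ)ρ^K/(1−ρ^(K+1)) = (0.3855·0.033095)/(1 − 0.020338)
= 0.012757/0.979662 = 0.013022

Final: 0.013022


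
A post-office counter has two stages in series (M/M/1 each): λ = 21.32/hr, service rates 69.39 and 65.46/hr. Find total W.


Each node sees arrival rate λ = 21.32/hr (tandem ⇒ throughput preserved).
W₁ = 1/(μ₁−λ) = 1/(69.39−21.32) = 0.02080 hr
W₂ = 1/(μ₂−λ) = 1/(65.46−21.32) = 0.02266 hr
W_total = W₁ + W₂ = 0.02080 + 0.02266 = 0.04346 hr

Final: 0.04346 hr


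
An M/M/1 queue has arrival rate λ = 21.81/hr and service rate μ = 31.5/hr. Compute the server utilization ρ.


ρ = λ/μ = 21.81/31.5 = 0.6924

Final: 0.6924


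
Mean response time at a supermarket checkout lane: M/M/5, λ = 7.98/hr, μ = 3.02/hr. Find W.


a = 2.6424; ρ = 0.5285; P₀ = 0.068888
Lq = P₀·a^c·ρ/(c!(1−ρ)²) = 0.17578
Wq = Lq/λ = 0.17578/7.98 = 0.02203 hr
W = Wq + 1/μ = 0.02203 + 0.33113 = 0.35315 hr

Final: 0.35315 hr


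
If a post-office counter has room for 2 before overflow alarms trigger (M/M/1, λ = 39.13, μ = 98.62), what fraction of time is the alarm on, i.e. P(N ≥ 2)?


ρ = 39.13/98.62 = 0.3968
P(N ≥ n) = ρ^n = 0.3968^2 = 0.157431

Final: 0.157431


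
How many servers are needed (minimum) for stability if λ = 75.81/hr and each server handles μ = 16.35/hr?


Stability requires cμ > λ ⇔ c > λ/μ.
λ/μ = 75.81/16.35 = 4.6367
Minimum integer c = ⌊4.6367⌋ + 1 = 5
Check: 5·16.35 = 81.75 > 75.81, while 4·16.35 = 65.40 ≤ 75.81

Final: 5 servers


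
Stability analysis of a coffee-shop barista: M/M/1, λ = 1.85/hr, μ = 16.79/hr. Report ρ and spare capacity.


Total capacity cμ = 1·16.79 = 16.79/hr
ρ = λ/(cμ) = 1.85/16.79 = 0.1102
Stable ⇔ ρ < 1: YES
Spare capacity = cμ − λ = 16.79 − 1.85 = 14.94/hr

Final: ρ = 0.1102; stable; margin = 14.94/hr


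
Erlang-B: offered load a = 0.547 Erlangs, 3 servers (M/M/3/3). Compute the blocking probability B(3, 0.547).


B(c,a) = (a^c/c!) / Σ_{k=0}^{c} a^k/k!
a^3/3! = 0.027278
Σ terms (k=0..3): 1.00000 + 0.54700 + 0.14960 + 0.02728 = 1.723882
B = 0.027278/1.723882 = 0.015824

Final: 0.015824


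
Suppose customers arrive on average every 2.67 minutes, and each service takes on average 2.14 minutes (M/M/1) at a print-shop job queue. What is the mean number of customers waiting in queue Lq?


λ = 60/2.67 = 22.4719 /hr
μ = 60/2.14 = 28.0374 /hr
ρ = λ/μ = 22.4719/28.0374 = 0.8015
Lq = ρ²/(1−ρ) = 0.6424/0.1985 = 3.2362

Final: 3.2362


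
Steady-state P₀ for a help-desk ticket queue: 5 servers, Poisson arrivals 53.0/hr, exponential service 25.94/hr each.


a = λ/μ = 53.0/25.94 = 2.0432; ρ = a/c = 0.4086
Σ_{k=0}^{4} a^k/k! (terms k=0..4) = 1.00000 + 2.04318 + 2.08729 + 1.42156 + 0.72613 = 7.27815
Tail: a^5/(5!(1−ρ)) = 35.60652/(120·0.5914) = 0.50176
P₀ = 1/(7.27815 + 0.50176) = 1/7.77991 = 0.128536

Final: 0.128536


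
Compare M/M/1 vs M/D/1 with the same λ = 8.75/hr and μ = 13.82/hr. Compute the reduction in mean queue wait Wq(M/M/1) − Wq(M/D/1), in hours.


ρ = 8.75/13.82 = 0.6331
Wq(M/M/1) = ρ/(μ−λ) = 0.6331/5.07 = 0.12488 hr
Wq(M/D/1) = ρ/(2(μ−λ)) = 0.06244 hr
Savings = 0.12488 − 0.06244 = 0.06244 hr

Final: 0.06244 hr


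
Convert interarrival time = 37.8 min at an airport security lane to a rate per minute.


λ = 1/(interarrival time) in consistent units.
1 minute = 1 min, so λ = 1/37.8 = 0.02646 per minute

Final: 0.02646 /min


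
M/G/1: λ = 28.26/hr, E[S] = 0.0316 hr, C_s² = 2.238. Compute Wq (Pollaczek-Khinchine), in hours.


ρ = λ·E[S] = 28.26·0.0316 = 0.8930
E[S²] = E[S]²(1+C_s²) = 0.0316²·(1+2.238) = 0.003233
Wq = λ·E[S²]/(2(1−ρ)) = 28.26·0.003233/(2·0.1070) = 0.42705 hr

Final: 0.42705 hr


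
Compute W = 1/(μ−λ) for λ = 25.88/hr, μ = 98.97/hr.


W = 1/(μ−λ) = 1/(98.97 − 25.88) = 1/73.09 = 0.01368 hr

Final: 0.01368 hr


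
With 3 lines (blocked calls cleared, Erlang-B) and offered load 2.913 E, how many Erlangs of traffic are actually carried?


B(3,2.913) = 0.335606 (Erlang-B)
Carried load = a(1 − B) = 2.913·(1 − 0.335606) = 2.913·0.664394 = 1.9354 E

Final: 1.9354 Erlangs


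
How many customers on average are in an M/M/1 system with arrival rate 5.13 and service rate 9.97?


ρ = λ/μ = 5.13/9.97 = 0.5145
L = ρ/(1−ρ) = 0.5145/(1 − 0.5145) = 0.5145/0.4855 = 1.0599

Final: 1.0599


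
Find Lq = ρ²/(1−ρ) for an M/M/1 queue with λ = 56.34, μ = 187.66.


ρ = 56.34/187.66 = 0.3002
Lq = ρ²/(1−ρ) = 0.09013/0.6998 = 0.1288

Final: 0.1288


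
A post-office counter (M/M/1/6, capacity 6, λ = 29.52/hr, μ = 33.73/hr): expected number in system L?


ρ = 29.52/33.73 = 0.8752
L = ρ[1 − (K+1)ρ^K + Kρ^(K+1)] / [(1−ρ)(1−ρ^(K+1))]
Numerator: 0.8752·(1 − 7·0.449366 + 6·0.393278) = 0.187385
Denominator: (0.1248)·(0.606722) = 0.075728
L = 0.187385/0.075728 = 2.4745

Final: 2.4745


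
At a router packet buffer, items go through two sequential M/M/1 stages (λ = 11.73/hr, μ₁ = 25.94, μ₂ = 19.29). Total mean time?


Each node sees arrival rate λ = 11.73/hr (tandem ⇒ throughput preserved).
W₁ = 1/(μ₁−λ) = 1/(25.94−11.73) = 0.07037 hr
W₂ = 1/(μ₂−λ) = 1/(19.29−11.73) = 0.13228 hr
W_total = W₁ + W₂ = 0.07037 + 0.13228 = 0.20265 hr

Final: 0.20265 hr


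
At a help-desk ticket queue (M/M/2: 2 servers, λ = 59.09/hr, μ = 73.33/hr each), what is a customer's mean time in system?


a = 0.8058; ρ = 0.4029; P₀ = 0.425614
Lq = P₀·a^c·ρ/(c!(1−ρ)²) = 0.15616
Wq = Lq/λ = 0.15616/59.09 = 0.002643 hr
W = Wq + 1/μ = 0.002643 + 0.01364 = 0.01628 hr

Final: 0.01628 hr


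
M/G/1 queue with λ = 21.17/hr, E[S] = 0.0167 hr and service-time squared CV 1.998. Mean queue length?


ρ = λ·E[S] = 21.17·0.0167 = 0.3535
Lq = ρ²(1+C_s²)/(2(1−ρ)) = 0.1250·(1+1.998)/(2·0.6465)
= 0.1250·2.9980/1.2929 = 0.28982

Final: 0.28982


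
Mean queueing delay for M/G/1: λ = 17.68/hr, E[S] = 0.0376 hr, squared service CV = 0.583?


ρ = λ·E[S] = 17.68·0.0376 = 0.6648
E[S²] = E[S]²(1+C_s²) = 0.0376²·(1+0.583) = 0.002238
Wq = λ·E[S²]/(2(1−ρ)) = 17.68·0.002238/(2·0.3352) = 0.05902 hr

Final: 0.05902 hr


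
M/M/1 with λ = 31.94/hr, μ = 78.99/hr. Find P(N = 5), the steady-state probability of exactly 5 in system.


ρ = 31.94/78.99 = 0.4044
P_n = (1−ρ)·ρ^n = (1 − 0.4044)·0.4044^5 = 0.5956·0.010810 = 0.006439

Final: 0.006439


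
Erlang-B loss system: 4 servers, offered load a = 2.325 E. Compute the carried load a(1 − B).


B(4,2.325) = 0.130356 (Erlang-B)
Carried load = a(1 − B) = 2.325·(1 − 0.130356) = 2.325·0.869644 = 2.0219 E

Final: 2.0219 Erlangs


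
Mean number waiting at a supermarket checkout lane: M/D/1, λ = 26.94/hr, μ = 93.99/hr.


ρ = 26.94/93.99 = 0.2866
M/D/1: Lq = ρ²/(2(1−ρ)) = 0.08215/(2·0.7134) = 0.05758

Final: 0.05758


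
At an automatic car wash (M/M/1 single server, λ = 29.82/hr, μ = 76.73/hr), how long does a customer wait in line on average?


ρ = 29.82/76.73 = 0.3886
Wq = ρ/(μ−λ) = 0.3886/(76.73 − 29.82) = 0.3886/46.91 = 0.008285 hr

Final: 0.008285 hr


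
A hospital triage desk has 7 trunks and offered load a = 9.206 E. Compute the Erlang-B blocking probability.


B(c,a) = (a^c/c!) / Σ_{k=0}^{c} a^k/k!
a^7/7! = 1111.901350
Σ terms (k=0..7): 1.00000 + 9.20600 + 42.37522 + 130.03542 + 299.27652 + 551.02792 + 845.46051 + 1111.90135 = 2990.282936
B = 1111.901350/2990.282936 = 0.371838

Final: 0.371838


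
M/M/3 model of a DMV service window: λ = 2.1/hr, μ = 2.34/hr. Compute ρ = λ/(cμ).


ρ = λ/(cμ) = 2.1/(3·2.34) = 2.1/7.02 = 0.2991

Final: 0.2991


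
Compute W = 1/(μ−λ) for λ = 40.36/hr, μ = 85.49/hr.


W = 1/(μ−λ) = 1/(85.49 − 40.36) = 1/45.13 = 0.02216 hr

Final: 0.02216 hr


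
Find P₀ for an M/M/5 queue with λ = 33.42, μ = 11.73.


a = λ/μ = 33.42/11.73 = 2.8491; ρ = a/c = 0.5698
Σ_{k=0}^{4} a^k/k! (terms k=0..4) = 1.00000 + 2.84910 + 4.05870 + 3.85455 + 2.74551 = 14.50786
Tail: a^5/(5!(1−ρ)) = 187.73367/(120·0.4302) = 3.63674
P₀ = 1/(14.50786 + 3.63674) = 1/18.14460 = 0.055113

Final: 0.055113


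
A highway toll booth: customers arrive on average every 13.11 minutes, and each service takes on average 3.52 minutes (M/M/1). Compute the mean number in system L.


λ = 60/13.11 = 4.5767 /hr
μ = 60/3.52 = 17.0455 /hr
ρ = λ/μ = 4.5767/17.0455 = 0.2685
L = ρ/(1−ρ) = 0.2685/0.7315 = 0.3670

Final: 0.3670


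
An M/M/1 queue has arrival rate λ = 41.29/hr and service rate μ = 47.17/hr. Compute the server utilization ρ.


ρ = λ/μ = 41.29/47.17 = 0.8753

Final: 0.8753


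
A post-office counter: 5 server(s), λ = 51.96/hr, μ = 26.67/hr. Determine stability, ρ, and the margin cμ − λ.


Total capacity cμ = 5·26.67 = 133.35/hr
ρ = λ/(cμ) = 51.96/133.35 = 0.3897
Stable ⇔ ρ < 1: YES
Spare capacity = cμ − λ = 133.35 − 51.96 = 81.39/hr

Final: ρ = 0.3897; stable; margin = 81.39/hr


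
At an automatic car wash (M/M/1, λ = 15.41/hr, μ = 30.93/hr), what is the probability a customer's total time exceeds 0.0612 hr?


W ~ Exponential(μ−λ) for M/M/1.
μ − λ = 30.93 − 15.41 = 15.5200
P(W > t) = e^{−(μ−λ)t} = e^{−0.9498} = 0.386809

Final: 0.386809


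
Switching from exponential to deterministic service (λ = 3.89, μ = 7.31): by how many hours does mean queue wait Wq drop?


ρ = 3.89/7.31 = 0.5321
Wq(M/M/1) = ρ/(μ−λ) = 0.5321/3.42 = 0.15560 hr
Wq(M/D/1) = ρ/(2(μ−λ)) = 0.07780 hr
Savings = 0.15560 − 0.07780 = 0.07780 hr

Final: 0.07780 hr


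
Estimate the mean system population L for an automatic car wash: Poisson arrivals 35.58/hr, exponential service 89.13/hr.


ρ = λ/μ = 35.58/89.13 = 0.3992
L = ρ/(1−ρ) = 0.3992/(1 − 0.3992) = 0.3992/0.6008 = 0.6644

Final: 0.6644


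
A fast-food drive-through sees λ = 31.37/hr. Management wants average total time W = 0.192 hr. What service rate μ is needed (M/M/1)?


W = 1/(μ−λ) ⇒ μ − λ = 1/W = 1/0.192 = 5.2083
μ = λ + 1/W = 31.37 + 5.2083 = 36.5783 per hr

Final: 36.5783 /hr


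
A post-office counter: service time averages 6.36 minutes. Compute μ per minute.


μ = 1/(service time) in consistent units.
1 minute = 1 min, so μ = 1/6.36 = 0.1572 per minute

Final: 0.1572 /min


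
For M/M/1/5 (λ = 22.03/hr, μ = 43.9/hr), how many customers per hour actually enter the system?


ρ = 0.5018; P_K = (1−ρ)ρ^5/(1−ρ^6) = 0.016111
λ_eff = λ(1 − P_K) = 22.03·(1 − 0.016111) = 22.03·0.983889 = 21.6751 /hr

Final: 21.6751 /hr


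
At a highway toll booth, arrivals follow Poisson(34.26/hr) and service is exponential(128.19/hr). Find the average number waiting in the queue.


ρ = 34.26/128.19 = 0.2673
Lq = ρ²/(1−ρ) = 0.07143/0.7327 = 0.09748

Final: 0.09748


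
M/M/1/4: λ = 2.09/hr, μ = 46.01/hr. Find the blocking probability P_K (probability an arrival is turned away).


ρ = λ/μ = 2.09/46.01 = 0.04542
P_K = (1−ρ)ρ^K/(1−ρ^(K+1)) = (0.9546·0.000004258)/(1 − 0.0000001934)
= 0.000004064/1.000000 = 0.000004064

Final: 0.000004064


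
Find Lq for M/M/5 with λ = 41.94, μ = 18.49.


a = λ/μ = 2.2683; ρ = a/5 = 0.4537
P₀ = 0.101994
Lq = P₀·a^c·ρ / (c!·(1−ρ)²) = 0.101994·60.04234·0.4537/(120·0.29850)
= 0.07756

Final: 0.07756


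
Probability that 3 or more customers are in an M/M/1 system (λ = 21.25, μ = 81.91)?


ρ = 21.25/81.91 = 0.2594
P(N ≥ n) = ρ^n = 0.2594^3 = 0.017461

Final: 0.017461


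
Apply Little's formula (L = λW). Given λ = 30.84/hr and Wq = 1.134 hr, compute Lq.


Lq = λWq = 30.84·1.134 = 34.9726

Final: 34.9726


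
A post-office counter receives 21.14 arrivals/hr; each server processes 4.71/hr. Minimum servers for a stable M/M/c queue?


Stability requires cμ > λ ⇔ c > λ/μ.
λ/μ = 21.14/4.71 = 4.4883
Minimum integer c = ⌊4.4883⌋ + 1 = 5
Check: 5·4.71 = 23.55 > 21.14, while 4·4.71 = 18.84 ≤ 21.14

Final: 5 servers


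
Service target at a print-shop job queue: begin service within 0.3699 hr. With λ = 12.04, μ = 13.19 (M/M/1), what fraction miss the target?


ρ = 12.04/13.19 = 0.9128
P(Wq > t) = ρ·e^{−(μ−λ)t} = 0.9128·e^{−0.4254}
= 0.9128·0.653518 = 0.596540

Final: 0.596540


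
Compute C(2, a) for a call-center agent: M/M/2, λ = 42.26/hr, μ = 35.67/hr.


a = λ/μ = 1.1847; ρ = a/2 = 0.5924
P₀ = 0.255986 (from M/M/c formula)
C(c,a) = [a^c/(c!(1−ρ))]·P₀ = [1.40363/(2·0.4076)]·0.255986
= 1.72172·0.255986 = 0.440735

Final: 0.440735


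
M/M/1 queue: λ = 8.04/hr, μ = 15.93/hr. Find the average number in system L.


ρ = λ/μ = 8.04/15.93 = 0.5047
L = ρ/(1−ρ) = 0.5047/(1 − 0.5047) = 0.5047/0.4953 = 1.0190

Final: 1.0190


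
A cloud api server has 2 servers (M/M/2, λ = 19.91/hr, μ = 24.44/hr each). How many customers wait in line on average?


a = λ/μ = 0.8146; ρ = a/2 = 0.4073
P₀ = 0.421137
Lq = P₀·a^c·ρ / (c!·(1−ρ)²) = 0.421137·0.66365·0.4073/(2·0.35126)
= 0.16205

Final: 0.16205


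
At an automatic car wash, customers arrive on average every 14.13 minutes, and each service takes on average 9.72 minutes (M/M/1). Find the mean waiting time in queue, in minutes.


λ = 60/14.13 = 4.2463 /hr
μ = 60/9.72 = 6.1728 /hr
ρ = λ/μ = 4.2463/6.1728 = 0.6879
Wq = ρ/(μ−λ) = 0.6879/(6.1728−4.2463) = 0.35706 hr
In minutes: 0.35706·60 = 21.424 min

Final: 21.424 min


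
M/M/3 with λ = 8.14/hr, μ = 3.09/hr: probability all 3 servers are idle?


a = λ/μ = 8.14/3.09 = 2.6343; ρ = a/c = 0.8781
Σ_{k=0}^{2} a^k/k! (terms k=0..2) = 1.00000 + 2.63430 + 3.46978 = 7.10408
Tail: a^3/(3!(1−ρ)) = 18.28091/(6·0.1219) = 24.99469
P₀ = 1/(7.10408 + 24.99469) = 1/32.09878 = 0.031154

Final: 0.031154


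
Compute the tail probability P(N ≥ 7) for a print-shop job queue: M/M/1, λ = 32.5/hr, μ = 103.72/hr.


ρ = 32.5/103.72 = 0.3133
P(N ≥ n) = ρ^n = 0.3133^7 = 0.0002966

Final: 0.0002966


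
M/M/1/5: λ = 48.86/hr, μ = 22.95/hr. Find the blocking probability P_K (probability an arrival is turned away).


ρ = λ/μ = 48.86/22.95 = 2.1290
P_K = (1−ρ)ρ^K/(1−ρ^(K+1)) = (-1.1290·43.737491)/(1 − 93.116070)
= -49.378579/-92.116070 = 0.536047

Final: 0.536047


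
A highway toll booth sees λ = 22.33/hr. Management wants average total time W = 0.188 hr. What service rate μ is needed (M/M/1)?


W = 1/(μ−λ) ⇒ μ − λ = 1/W = 1/0.188 = 5.3191
μ = λ + 1/W = 22.33 + 5.3191 = 27.6491 per hr

Final: 27.6491 /hr


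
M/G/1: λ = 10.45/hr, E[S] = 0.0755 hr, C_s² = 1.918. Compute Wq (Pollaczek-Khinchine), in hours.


ρ = λ·E[S] = 10.45·0.0755 = 0.7890
E[S²] = E[S]²(1+C_s²) = 0.0755²·(1+1.918) = 0.016633
Wq = λ·E[S²]/(2(1−ρ)) = 10.45·0.016633/(2·0.2110) = 0.41184 hr

Final: 0.41184 hr


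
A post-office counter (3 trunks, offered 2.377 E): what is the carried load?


B(3,2.377) = 0.265198 (Erlang-B)
Carried load = a(1 − B) = 2.377·(1 − 0.265198) = 2.377·0.734802 = 1.7466 E

Final: 1.7466 Erlangs


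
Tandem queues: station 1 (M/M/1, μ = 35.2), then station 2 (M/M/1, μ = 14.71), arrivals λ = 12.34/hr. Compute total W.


Each node sees arrival rate λ = 12.34/hr (tandem ⇒ throughput preserved).
W₁ = 1/(μ₁−λ) = 1/(35.2−12.34) = 0.04374 hr
W₂ = 1/(μ₂−λ) = 1/(14.71−12.34) = 0.42194 hr
W_total = W₁ + W₂ = 0.04374 + 0.42194 = 0.46569 hr

Final: 0.46569 hr


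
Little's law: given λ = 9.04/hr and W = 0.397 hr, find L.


L = λW = 9.04·0.397 = 3.5889

Final: 3.5889


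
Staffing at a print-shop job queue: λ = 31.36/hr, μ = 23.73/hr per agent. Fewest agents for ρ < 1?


Stability requires cμ > λ ⇔ c > λ/μ.
λ/μ = 31.36/23.73 = 1.3215
Minimum integer c = ⌊1.3215⌋ + 1 = 2
Check: 2·23.73 = 47.46 > 31.36, while 1·23.73 = 23.73 ≤ 31.36

Final: 2 servers


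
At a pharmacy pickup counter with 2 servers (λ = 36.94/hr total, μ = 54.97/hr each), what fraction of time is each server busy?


ρ = λ/(cμ) = 36.94/(2·54.97) = 36.94/109.94 = 0.3360

Final: 0.3360


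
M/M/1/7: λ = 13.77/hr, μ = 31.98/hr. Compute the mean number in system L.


ρ = 13.77/31.98 = 0.4306
L = ρ[1 − (K+1)ρ^K + Kρ^(K+1)] / [(1−ρ)(1−ρ^(K+1))]
Numerator: 0.4306·(1 − 8·0.002744 + 7·0.001182) = 0.424691
Denominator: (0.5694)·(0.998818) = 0.568746
L = 0.424691/0.568746 = 0.7467

Final: 0.7467


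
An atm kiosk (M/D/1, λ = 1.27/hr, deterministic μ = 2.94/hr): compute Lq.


ρ = 1.27/2.94 = 0.4320
M/D/1: Lq = ρ²/(2(1−ρ)) = 0.1866/(2·0.5680) = 0.16425

Final: 0.16425


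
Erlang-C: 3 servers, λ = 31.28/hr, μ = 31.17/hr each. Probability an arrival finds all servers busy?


a = λ/μ = 1.0035; ρ = a/3 = 0.3345
P₀ = 0.362297 (from M/M/c formula)
C(c,a) = [a^c/(c!(1−ρ))]·P₀ = [1.01062/(6·0.6655)]·0.362297
= 0.25310·0.362297 = 0.091698

Final: 0.091698


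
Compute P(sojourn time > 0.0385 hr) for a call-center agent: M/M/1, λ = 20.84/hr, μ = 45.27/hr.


W ~ Exponential(μ−λ) for M/M/1.
μ − λ = 45.27 − 20.84 = 24.4300
P(W > t) = e^{−(μ−λ)t} = e^{−0.9406} = 0.390411

Final: 0.390411


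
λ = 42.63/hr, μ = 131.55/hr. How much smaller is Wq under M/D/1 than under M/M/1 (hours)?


ρ = 42.63/131.55 = 0.3241
Wq(M/M/1) = ρ/(μ−λ) = 0.3241/88.92 = 0.003644 hr
Wq(M/D/1) = ρ/(2(μ−λ)) = 0.001822 hr
Savings = 0.003644 − 0.001822 = 0.001822 hr

Final: 0.001822 hr


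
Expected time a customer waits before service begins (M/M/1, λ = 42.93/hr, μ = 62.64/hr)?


ρ = 42.93/62.64 = 0.6853
Wq = ρ/(μ−λ) = 0.6853/(62.64 − 42.93) = 0.6853/19.71 = 0.03477 hr

Final: 0.03477 hr


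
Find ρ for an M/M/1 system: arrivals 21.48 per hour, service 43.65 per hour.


ρ = λ/μ = 21.48/43.65 = 0.4921

Final: 0.4921


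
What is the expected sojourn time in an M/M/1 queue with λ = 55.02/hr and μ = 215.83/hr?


W = 1/(μ−λ) = 1/(215.83 − 55.02) = 1/160.81 = 0.006219 hr

Final: 0.006219 hr


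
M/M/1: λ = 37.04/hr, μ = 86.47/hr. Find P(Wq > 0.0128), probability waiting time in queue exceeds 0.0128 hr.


ρ = 37.04/86.47 = 0.4284
P(Wq > t) = ρ·e^{−(μ−λ)t} = 0.4284·e^{−0.6327}
= 0.4284·0.531154 = 0.227523

Final: 0.227523


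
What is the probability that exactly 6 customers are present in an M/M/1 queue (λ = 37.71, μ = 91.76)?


ρ = 37.71/91.76 = 0.4110
P_n = (1−ρ)·ρ^n = (1 − 0.4110)·0.4110^6 = 0.5890·0.004817 = 0.002838

Final: 0.002838


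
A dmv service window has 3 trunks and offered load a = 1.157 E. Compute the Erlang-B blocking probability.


B(c,a) = (a^c/c!) / Σ_{k=0}^{c} a^k/k!
a^3/3! = 0.258136
Σ terms (k=0..3): 1.00000 + 1.15700 + 0.66932 + 0.25814 = 3.084461
B = 0.258136/3.084461 = 0.083689

Final: 0.083689


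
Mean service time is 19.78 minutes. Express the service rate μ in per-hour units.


μ = 1/(service time) in consistent units.
1 hour = 60 min, so μ = 60/19.78 = 3.0334 per hour

Final: 3.0334 /hr


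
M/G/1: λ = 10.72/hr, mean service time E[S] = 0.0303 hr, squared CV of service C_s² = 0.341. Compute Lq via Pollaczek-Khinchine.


ρ = λ·E[S] = 10.72·0.0303 = 0.3248
Lq = ρ²(1+C_s²)/(2(1−ρ)) = 0.1055·(1+0.341)/(2·0.6752)
= 0.1055·1.3410/1.3504 = 0.10477

Final: 0.10477


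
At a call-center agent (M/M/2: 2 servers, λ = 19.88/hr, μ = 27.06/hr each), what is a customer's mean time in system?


a = 0.7347; ρ = 0.3673; P₀ = 0.462703
Lq = P₀·a^c·ρ/(c!(1−ρ)²) = 0.11459
Wq = Lq/λ = 0.11459/19.88 = 0.005764 hr
W = Wq + 1/μ = 0.005764 + 0.03695 = 0.04272 hr

Final: 0.04272 hr


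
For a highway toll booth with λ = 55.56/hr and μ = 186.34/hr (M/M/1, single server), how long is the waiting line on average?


ρ = 55.56/186.34 = 0.2982
Lq = ρ²/(1−ρ) = 0.08890/0.7018 = 0.1267

Final: 0.1267


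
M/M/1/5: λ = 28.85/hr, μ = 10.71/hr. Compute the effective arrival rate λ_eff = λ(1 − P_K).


ρ = 2.6937; P_K = (1−ρ)ρ^5/(1−ρ^6) = 0.630420
λ_eff = λ(1 − P_K) = 28.85·(1 − 0.630420) = 28.85·0.369580 = 10.6624 /hr

Final: 10.6624 /hr


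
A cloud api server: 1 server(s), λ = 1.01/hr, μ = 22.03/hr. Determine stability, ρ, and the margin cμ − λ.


Total capacity cμ = 1·22.03 = 22.03/hr
ρ = λ/(cμ) = 1.01/22.03 = 0.04585
Stable ⇔ ρ < 1: YES
Spare capacity = cμ − λ = 22.03 − 1.01 = 21.02/hr

Final: ρ = 0.04585; stable; margin = 21.02/hr


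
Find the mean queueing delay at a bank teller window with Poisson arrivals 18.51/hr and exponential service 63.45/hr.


ρ = 18.51/63.45 = 0.2917
Wq = ρ/(μ−λ) = 0.2917/(63.45 − 18.51) = 0.2917/44.94 = 0.006491 hr

Final: 0.006491 hr


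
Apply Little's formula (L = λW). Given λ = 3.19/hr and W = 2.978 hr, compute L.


L = λW = 3.19·2.978 = 9.4998

Final: 9.4998


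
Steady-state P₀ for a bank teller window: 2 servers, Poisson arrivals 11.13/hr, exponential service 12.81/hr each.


a = λ/μ = 11.13/12.81 = 0.8689; ρ = a/c = 0.4344
Σ_{k=0}^{1} a^k/k! (terms k=0..1) = 1.00000 + 0.86885 = 1.86885
Tail: a^2/(2!(1−ρ)) = 0.75490/(2·0.5656) = 0.66738
P₀ = 1/(1.86885 + 0.66738) = 1/2.53623 = 0.394286

Final: 0.394286


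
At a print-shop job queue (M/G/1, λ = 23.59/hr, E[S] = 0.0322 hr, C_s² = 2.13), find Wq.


ρ = λ·E[S] = 23.59·0.0322 = 0.7596
E[S²] = E[S]²(1+C_s²) = 0.0322²·(1+2.13) = 0.003245
Wq = λ·E[S²]/(2(1−ρ)) = 23.59·0.003245/(2·0.2404) = 0.15923 hr

Final: 0.15923 hr


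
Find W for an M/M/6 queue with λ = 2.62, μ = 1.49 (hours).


a = 1.7584; ρ = 0.2931; P₀ = 0.172206
Lq = P₀·a^c·ρ/(c!(1−ρ)²) = 0.004146
Wq = Lq/λ = 0.004146/2.62 = 0.001582 hr
W = Wq + 1/μ = 0.001582 + 0.67114 = 0.67272 hr

Final: 0.67272 hr


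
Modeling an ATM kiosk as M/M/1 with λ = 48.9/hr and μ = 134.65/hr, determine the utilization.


ρ = λ/μ = 48.9/134.65 = 0.3632

Final: 0.3632


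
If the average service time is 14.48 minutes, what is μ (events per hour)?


μ = 1/(service time) in consistent units.
1 hour = 60 min, so μ = 60/14.48 = 4.1436 per hour

Final: 4.1436 /hr


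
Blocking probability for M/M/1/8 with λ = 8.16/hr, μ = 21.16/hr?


ρ = λ/μ = 8.16/21.16 = 0.3856
P_K = (1−ρ)ρ^K/(1−ρ^(K+1)) = (0.6144·0.0004891)/(1 − 0.0001886)
= 0.0003005/0.999811 = 0.0003005

Final: 0.0003005


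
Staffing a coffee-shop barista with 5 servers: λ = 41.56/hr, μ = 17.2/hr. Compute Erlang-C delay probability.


a = λ/μ = 2.4163; ρ = a/5 = 0.4833
P₀ = 0.087449 (from M/M/c formula)
C(c,a) = [a^c/(c!(1−ρ))]·P₀ = [82.36363/(120·0.5167)]·0.087449
= 1.32825·0.087449 = 0.116154

Final: 0.116154


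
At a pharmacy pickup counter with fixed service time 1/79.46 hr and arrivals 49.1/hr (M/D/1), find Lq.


ρ = 49.1/79.46 = 0.6179
M/D/1: Lq = ρ²/(2(1−ρ)) = 0.3818/(2·0.3821) = 0.49967

Final: 0.49967


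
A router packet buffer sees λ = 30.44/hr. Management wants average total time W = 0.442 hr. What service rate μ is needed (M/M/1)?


W = 1/(μ−λ) ⇒ μ − λ = 1/W = 1/0.442 = 2.2624
μ = λ + 1/W = 30.44 + 2.2624 = 32.7024 per hr

Final: 32.7024 /hr


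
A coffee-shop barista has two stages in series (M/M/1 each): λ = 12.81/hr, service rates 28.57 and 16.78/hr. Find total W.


Each node sees arrival rate λ = 12.81/hr (tandem ⇒ throughput preserved).
W₁ = 1/(μ₁−λ) = 1/(28.57−12.81) = 0.06345 hr
W₂ = 1/(μ₂−λ) = 1/(16.78−12.81) = 0.25189 hr
W_total = W₁ + W₂ = 0.06345 + 0.25189 = 0.31534 hr

Final: 0.31534 hr


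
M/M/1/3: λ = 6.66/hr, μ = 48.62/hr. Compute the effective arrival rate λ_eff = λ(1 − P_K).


ρ = 0.1370; P_K = (1−ρ)ρ^3/(1−ρ^4) = 0.002219
λ_eff = λ(1 − P_K) = 6.66·(1 − 0.002219) = 6.66·0.997781 = 6.6452 /hr

Final: 6.6452 /hr


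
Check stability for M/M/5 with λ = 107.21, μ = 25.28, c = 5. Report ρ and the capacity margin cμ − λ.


Total capacity cμ = 5·25.28 = 126.40/hr
ρ = λ/(cμ) = 107.21/126.40 = 0.8482
Stable ⇔ ρ < 1: YES
Spare capacity = cμ − λ = 126.40 − 107.21 = 19.19/hr

Final: ρ = 0.8482; stable; margin = 19.19/hr


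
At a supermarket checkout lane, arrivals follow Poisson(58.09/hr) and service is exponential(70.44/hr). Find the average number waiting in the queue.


ρ = 58.09/70.44 = 0.8247
Lq = ρ²/(1−ρ) = 0.6801/0.1753 = 3.8790

Final: 3.8790


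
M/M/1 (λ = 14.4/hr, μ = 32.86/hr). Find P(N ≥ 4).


ρ = 14.4/32.86 = 0.4382
P(N ≥ n) = ρ^n = 0.4382^4 = 0.036879

Final: 0.036879


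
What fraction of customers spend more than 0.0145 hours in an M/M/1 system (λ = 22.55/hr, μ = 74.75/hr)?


W ~ Exponential(μ−λ) for M/M/1.
μ − λ = 74.75 − 22.55 = 52.2000
P(W > t) = e^{−(μ−λ)t} = e^{−0.7569} = 0.469118

Final: 0.469118


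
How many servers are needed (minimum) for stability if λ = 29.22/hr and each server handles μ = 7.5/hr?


Stability requires cμ > λ ⇔ c > λ/μ.
λ/μ = 29.22/7.5 = 3.8960
Minimum integer c = ⌊3.8960⌋ + 1 = 4
Check: 4·7.5 = 30.00 > 29.22, while 3·7.5 = 22.50 ≤ 29.22

Final: 4 servers


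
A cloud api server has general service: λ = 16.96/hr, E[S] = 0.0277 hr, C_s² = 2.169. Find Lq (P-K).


ρ = λ·E[S] = 16.96·0.0277 = 0.4698
Lq = ρ²(1+C_s²)/(2(1−ρ)) = 0.2207·(1+2.169)/(2·0.5302)
= 0.2207·3.1690/1.0604 = 0.65956

Final: 0.65956


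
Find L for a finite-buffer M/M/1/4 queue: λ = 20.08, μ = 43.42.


ρ = 20.08/43.42 = 0.4625
L = ρ[1 − (K+1)ρ^K + Kρ^(K+1)] / [(1−ρ)(1−ρ^(K+1))]
Numerator: 0.4625·(1 − 5·0.045740 + 4·0.021153) = 0.395825
Denominator: (0.5375)·(0.978847) = 0.526170
L = 0.395825/0.526170 = 0.7523

Final: 0.7523


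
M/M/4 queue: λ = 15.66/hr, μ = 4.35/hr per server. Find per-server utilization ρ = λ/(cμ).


ρ = λ/(cμ) = 15.66/(4·4.35) = 15.66/17.40 = 0.9000

Final: 0.9000


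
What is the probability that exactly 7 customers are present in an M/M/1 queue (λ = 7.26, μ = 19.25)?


ρ = 7.26/19.25 = 0.3771
P_n = (1−ρ)·ρ^n = (1 − 0.3771)·0.3771^7 = 0.6229·0.001085 = 0.0006760

Final: 0.0006760


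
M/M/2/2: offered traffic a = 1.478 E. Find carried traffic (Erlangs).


B(2,1.478) = 0.305929 (Erlang-B)
Carried load = a(1 − B) = 1.478·(1 − 0.305929) = 1.478·0.694071 = 1.0258 E

Final: 1.0258 Erlangs


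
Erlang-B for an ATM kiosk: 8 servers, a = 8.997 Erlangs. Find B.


B(c,a) = (a^c/c!) / Σ_{k=0}^{c} a^k/k!
a^8/8! = 1064.783323
Σ terms (k=0..8): 1.00000 + 8.99700 + 40.47300 + 121.37854 + 273.01068 + 491.25542 + 736.63750 + 946.78966 + 1064.78332 = 3684.325138
B = 1064.783323/3684.325138 = 0.289004

Final: 0.289004


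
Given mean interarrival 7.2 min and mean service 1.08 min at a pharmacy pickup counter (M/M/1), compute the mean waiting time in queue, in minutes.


λ = 60/7.2 = 8.3333 /hr
μ = 60/1.08 = 55.5556 /hr
ρ = λ/μ = 8.3333/55.5556 = 0.1500
Wq = ρ/(μ−λ) = 0.1500/(55.5556−8.3333) = 0.003176 hr
In minutes: 0.003176·60 = 0.1906 min

Final: 0.1906 min


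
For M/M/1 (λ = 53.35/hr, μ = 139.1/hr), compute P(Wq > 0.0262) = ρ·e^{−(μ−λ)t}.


ρ = 53.35/139.1 = 0.3835
P(Wq > t) = ρ·e^{−(μ−λ)t} = 0.3835·e^{−2.2467}
= 0.3835·0.105753 = 0.040560

Final: 0.040560


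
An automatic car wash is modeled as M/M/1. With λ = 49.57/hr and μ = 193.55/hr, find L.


ρ = λ/μ = 49.57/193.55 = 0.2561
L = ρ/(1−ρ) = 0.2561/(1 − 0.2561) = 0.2561/0.7439 = 0.3443

Final: 0.3443


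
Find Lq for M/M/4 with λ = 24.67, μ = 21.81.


a = λ/μ = 1.1311; ρ = a/4 = 0.2828
P₀ = 0.321836
Lq = P₀·a^c·ρ / (c!·(1−ρ)²) = 0.321836·1.63702·0.2828/(24·0.51440)
= 0.01207

Final: 0.01207


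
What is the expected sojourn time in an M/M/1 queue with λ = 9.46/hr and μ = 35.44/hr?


W = 1/(μ−λ) = 1/(35.44 − 9.46) = 1/25.98 = 0.03849 hr

Final: 0.03849 hr


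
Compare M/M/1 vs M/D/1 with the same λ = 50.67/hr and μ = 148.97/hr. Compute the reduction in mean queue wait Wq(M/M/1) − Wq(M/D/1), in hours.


ρ = 50.67/148.97 = 0.3401
Wq(M/M/1) = ρ/(μ−λ) = 0.3401/98.30 = 0.003460 hr
Wq(M/D/1) = ρ/(2(μ−λ)) = 0.001730 hr
Savings = 0.003460 − 0.001730 = 0.001730 hr

Final: 0.001730 hr


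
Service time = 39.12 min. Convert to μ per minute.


μ = 1/(service time) in consistent units.
1 minute = 1 min, so μ = 1/39.12 = 0.02556 per minute

Final: 0.02556 /min


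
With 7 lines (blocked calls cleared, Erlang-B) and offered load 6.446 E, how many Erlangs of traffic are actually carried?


B(7,6.446) = 0.213906 (Erlang-B)
Carried load = a(1 − B) = 6.446·(1 − 0.213906) = 6.446·0.786094 = 5.0672 E

Final: 5.0672 Erlangs
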